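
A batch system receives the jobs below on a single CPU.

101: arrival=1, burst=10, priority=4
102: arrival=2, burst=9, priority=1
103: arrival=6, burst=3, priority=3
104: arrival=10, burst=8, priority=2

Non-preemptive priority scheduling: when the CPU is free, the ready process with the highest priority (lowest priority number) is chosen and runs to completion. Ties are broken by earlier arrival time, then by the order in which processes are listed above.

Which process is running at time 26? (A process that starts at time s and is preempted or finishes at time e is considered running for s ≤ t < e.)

Timeline: | idle 0-1 | 101 1-11 | 102 11-20 | 104 20-28 | 103 28-31 |
Completion: 101=11  102=20  103=31  104=28

104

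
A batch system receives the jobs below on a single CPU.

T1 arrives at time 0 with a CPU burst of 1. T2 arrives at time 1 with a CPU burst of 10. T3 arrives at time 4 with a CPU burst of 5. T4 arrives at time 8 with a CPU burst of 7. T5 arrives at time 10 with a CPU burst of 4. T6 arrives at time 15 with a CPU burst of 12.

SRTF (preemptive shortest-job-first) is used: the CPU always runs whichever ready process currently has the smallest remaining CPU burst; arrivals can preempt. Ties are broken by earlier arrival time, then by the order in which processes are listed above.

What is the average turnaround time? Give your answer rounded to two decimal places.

12.00

Gantt: | T1 0-1 | T2 1-4 | T3 4-9 | T2 9-10 | T5 10-14 | T2 14-20 | T4 20-27 | T6 27-39 |
Completion: T1=1  T2=20  T3=9  T4=27  T5=14  T6=39
Turnaround (C−A): T1=1  T2=19  T3=5  T4=19  T5=4  T6=24
Turnaround times: T1=1, T2=19, T3=5, T4=19, T5=4, T6=24
Average turnaround = (1+19+5+19+4+24) / 6 = 72/6 = 12.00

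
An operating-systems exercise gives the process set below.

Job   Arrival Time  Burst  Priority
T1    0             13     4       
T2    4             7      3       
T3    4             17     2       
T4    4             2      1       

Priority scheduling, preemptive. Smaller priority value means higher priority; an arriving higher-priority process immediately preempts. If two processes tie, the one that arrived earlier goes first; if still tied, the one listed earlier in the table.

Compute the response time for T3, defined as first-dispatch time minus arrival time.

2

Timeline: | T1 0-4 | T4 4-6 | T3 6-23 | T2 23-30 | T1 30-39 |
Completion: T1=39  T2=30  T3=23  T4=6
Turnaround (C−A): T1=39  T2=26  T3=19  T4=2
Response(T3) = first start − arrival = 6 − 4 = 2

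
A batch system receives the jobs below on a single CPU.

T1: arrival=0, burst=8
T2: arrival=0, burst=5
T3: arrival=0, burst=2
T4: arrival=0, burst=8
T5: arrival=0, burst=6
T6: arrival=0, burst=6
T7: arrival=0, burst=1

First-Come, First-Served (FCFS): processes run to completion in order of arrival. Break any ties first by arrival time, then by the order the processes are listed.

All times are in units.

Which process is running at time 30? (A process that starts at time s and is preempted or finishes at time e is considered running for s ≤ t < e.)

Schedule: | T1 0-8 | T2 8-13 | T3 13-15 | T4 15-23 | T5 23-29 | T6 29-35 | T7 35-36 |
Completion: T1=8  T2=13  T3=15  T4=23  T5=29  T6=35  T7=36
Turnaround (C−A): T1=8  T2=13  T3=15  T4=23  T5=29  T6=35  T7=36

T6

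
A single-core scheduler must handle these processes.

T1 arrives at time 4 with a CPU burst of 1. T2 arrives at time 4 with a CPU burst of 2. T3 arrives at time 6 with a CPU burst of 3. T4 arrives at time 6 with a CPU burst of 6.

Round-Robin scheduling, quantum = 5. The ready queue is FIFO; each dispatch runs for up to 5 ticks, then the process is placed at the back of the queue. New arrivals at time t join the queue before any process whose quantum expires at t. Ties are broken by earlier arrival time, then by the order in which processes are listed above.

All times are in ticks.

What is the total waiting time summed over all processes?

Schedule: | idle 0-4 | T1 4-5 | T2 5-7 | T3 7-10 | T4 10-16 |
Completion: T1=5  T2=7  T3=10  T4=16
Turnaround (C−A): T1=1  T2=3  T3=4  T4=10
Waiting = turnaround − burst: T1=0, T2=1, T3=1, T4=4
Total waiting = 0 + 1 + 1 + 4 = 6

6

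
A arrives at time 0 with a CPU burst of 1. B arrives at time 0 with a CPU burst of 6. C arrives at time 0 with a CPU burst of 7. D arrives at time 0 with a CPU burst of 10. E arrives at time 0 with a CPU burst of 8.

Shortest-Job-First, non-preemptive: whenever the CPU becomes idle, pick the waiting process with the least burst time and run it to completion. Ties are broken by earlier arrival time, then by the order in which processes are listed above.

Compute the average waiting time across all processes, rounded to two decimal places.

Timeline: | A 0-1 | B 1-7 | C 7-14 | E 14-22 | D 22-32 |
Completion: A=1  B=7  C=14  D=32  E=22
Turnaround (C−A): A=1  B=7  C=14  D=32  E=22
Waiting times: A=0, B=1, C=7, D=22, E=14
Average waiting = (0+1+7+22+14) / 5 = 44/5 = 8.80

8.80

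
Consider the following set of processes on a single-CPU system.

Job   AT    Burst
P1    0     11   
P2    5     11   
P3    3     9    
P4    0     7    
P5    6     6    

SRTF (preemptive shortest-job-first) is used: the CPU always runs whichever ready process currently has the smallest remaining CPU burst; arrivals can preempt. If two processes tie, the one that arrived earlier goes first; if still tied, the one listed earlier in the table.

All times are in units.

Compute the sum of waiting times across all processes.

Timeline: | P4 0-7 | P5 7-13 | P3 13-22 | P1 22-33 | P2 33-44 |
Completion: P1=33  P2=44  P3=22  P4=7  P5=13
Turnaround (C−A): P1=33  P2=39  P3=19  P4=7  P5=7
Waiting = turnaround − burst: P1=22, P2=28, P3=10, P4=0, P5=1
Total waiting = 22 + 28 + 10 + 0 + 1 = 61

61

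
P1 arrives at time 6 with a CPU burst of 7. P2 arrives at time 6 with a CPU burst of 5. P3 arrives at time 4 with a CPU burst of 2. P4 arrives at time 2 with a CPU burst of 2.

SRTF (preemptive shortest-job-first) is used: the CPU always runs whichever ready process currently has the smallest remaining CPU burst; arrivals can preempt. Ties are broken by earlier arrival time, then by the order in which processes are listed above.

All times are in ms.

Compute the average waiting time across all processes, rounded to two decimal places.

Schedule: | idle 0-2 | P4 2-4 | P3 4-6 | P2 6-11 | P1 11-18 |
Completion: P1=18  P2=11  P3=6  P4=4
Turnaround (C−A): P1=12  P2=5  P3=2  P4=2
Waiting times: P1=5, P2=0, P3=0, P4=0
Average waiting = (5+0+0+0) / 4 = 5/4 = 1.25

1.25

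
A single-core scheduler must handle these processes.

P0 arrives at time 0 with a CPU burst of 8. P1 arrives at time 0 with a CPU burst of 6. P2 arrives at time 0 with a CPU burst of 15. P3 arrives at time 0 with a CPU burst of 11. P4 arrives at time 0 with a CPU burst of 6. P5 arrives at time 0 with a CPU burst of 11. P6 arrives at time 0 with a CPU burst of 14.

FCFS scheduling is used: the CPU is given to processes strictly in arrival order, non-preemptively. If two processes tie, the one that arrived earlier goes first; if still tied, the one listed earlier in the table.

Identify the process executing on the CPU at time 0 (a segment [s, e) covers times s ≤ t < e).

P0

Timeline: | P0 0-8 | P1 8-14 | P2 14-29 | P3 29-40 | P4 40-46 | P5 46-57 | P6 57-71 |
Completion: P0=8  P1=14  P2=29  P3=40  P4=46  P5=57  P6=71
Turnaround (C−A): P0=8  P1=14  P2=29  P3=40  P4=46  P5=57  P6=71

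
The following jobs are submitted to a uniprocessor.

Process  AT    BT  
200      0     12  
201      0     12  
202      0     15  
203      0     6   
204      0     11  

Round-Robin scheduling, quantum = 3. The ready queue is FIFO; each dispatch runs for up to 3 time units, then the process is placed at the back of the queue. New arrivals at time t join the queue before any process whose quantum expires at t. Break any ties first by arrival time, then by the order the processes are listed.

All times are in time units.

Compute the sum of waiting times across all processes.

Gantt: | 200 0-3 | 201 3-6 | 202 6-9 | 203 9-12 | 204 12-15 | 200 15-18 | 201 18-21 | 202 21-24 | 203 24-27 | 204 27-30 | 200 30-33 | 201 33-36 | 202 36-39 | 204 39-42 | 200 42-45 | 201 45-48 | 202 48-51 | 204 51-53 | 202 53-56 |
Completion: 200=45  201=48  202=56  203=27  204=53
Turnaround (C−A): 200=45  201=48  202=56  203=27  204=53
Waiting = turnaround − burst: 200=33, 201=36, 202=41, 203=21, 204=42
Total waiting = 33 + 36 + 41 + 21 + 42 = 173

173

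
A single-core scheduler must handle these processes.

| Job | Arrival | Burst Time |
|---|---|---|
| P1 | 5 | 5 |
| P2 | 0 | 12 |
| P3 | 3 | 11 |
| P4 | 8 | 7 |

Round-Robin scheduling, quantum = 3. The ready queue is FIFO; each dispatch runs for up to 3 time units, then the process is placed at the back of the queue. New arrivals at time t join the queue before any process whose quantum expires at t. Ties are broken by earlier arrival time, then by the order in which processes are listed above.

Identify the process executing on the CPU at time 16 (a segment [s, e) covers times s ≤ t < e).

P4

Timeline: | P2 0-3 | P3 3-6 | P2 6-9 | P1 9-12 | P3 12-15 | P4 15-18 | P2 18-21 | P1 21-23 | P3 23-26 | P4 26-29 | P2 29-32 | P3 32-34 | P4 34-35 |
Completion: P1=23  P2=32  P3=34  P4=35
Turnaround (C−A): P1=18  P2=32  P3=31  P4=27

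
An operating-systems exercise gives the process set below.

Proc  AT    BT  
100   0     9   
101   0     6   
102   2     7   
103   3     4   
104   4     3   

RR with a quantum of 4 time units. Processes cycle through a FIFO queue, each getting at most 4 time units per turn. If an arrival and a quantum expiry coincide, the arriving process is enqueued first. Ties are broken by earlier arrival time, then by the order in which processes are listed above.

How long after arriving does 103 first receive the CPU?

9

Gantt: | 100 0-4 | 101 4-8 | 102 8-12 | 103 12-16 | 104 16-19 | 100 19-23 | 101 23-25 | 102 25-28 | 100 28-29 |
Completion: 100=29  101=25  102=28  103=16  104=19
Response(103) = first start − arrival = 12 − 3 = 9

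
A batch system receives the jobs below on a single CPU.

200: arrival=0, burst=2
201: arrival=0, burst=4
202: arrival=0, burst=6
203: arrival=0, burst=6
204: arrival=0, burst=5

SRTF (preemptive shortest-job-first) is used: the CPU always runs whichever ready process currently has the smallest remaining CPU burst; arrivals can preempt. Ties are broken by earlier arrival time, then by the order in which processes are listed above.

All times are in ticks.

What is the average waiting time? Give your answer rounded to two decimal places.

Gantt: | 200 0-2 | 201 2-6 | 204 6-11 | 202 11-17 | 203 17-23 |
Completion: 200=2  201=6  202=17  203=23  204=11
Waiting times: 200=0, 201=2, 202=11, 203=17, 204=6
Average waiting = (0+2+11+17+6) / 5 = 36/5 = 7.20

7.20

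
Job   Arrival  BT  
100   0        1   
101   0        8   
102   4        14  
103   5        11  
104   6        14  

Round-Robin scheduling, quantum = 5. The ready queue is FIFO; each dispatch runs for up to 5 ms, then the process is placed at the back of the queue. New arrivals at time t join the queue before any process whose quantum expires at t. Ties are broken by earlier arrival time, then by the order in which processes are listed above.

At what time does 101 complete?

Timeline: | 100 0-1 | 101 1-6 | 102 6-11 | 103 11-16 | 104 16-21 | 101 21-24 | 102 24-29 | 103 29-34 | 104 34-39 | 102 39-43 | 103 43-44 | 104 44-48 |
Completion: 100=1  101=24  102=43  103=44  104=48

24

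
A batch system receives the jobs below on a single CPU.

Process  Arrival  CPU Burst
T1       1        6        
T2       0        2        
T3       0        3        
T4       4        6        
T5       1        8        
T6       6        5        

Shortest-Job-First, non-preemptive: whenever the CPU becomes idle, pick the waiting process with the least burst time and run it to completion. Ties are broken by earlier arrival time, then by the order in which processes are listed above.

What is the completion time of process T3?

5

Schedule: | T2 0-2 | T3 2-5 | T1 5-11 | T6 11-16 | T4 16-22 | T5 22-30 |
Completion: T1=11  T2=2  T3=5  T4=22  T5=30  T6=16
Turnaround (C−A): T1=10  T2=2  T3=5  T4=18  T5=29  T6=10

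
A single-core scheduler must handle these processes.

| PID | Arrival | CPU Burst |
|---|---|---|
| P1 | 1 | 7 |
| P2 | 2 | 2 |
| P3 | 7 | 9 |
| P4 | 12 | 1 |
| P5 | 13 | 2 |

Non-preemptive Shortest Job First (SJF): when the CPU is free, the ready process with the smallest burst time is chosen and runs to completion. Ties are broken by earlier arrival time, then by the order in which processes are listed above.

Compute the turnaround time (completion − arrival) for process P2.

8

Gantt: | idle 0-1 | P1 1-8 | P2 8-10 | P3 10-19 | P4 19-20 | P5 20-22 |
Completion: P1=8  P2=10  P3=19  P4=20  P5=22
Turnaround(P2) = completion − arrival = 10 − 2 = 8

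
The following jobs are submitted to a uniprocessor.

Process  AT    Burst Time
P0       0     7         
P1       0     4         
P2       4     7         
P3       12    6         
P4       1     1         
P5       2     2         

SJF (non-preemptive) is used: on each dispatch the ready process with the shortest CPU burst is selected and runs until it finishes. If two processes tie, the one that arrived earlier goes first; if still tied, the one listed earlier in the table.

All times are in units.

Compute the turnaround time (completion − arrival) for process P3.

Timeline: | P1 0-4 | P4 4-5 | P5 5-7 | P0 7-14 | P3 14-20 | P2 20-27 |
Completion: P0=14  P1=4  P2=27  P3=20  P4=5  P5=7
Turnaround (C−A): P0=14  P1=4  P2=23  P3=8  P4=4  P5=5
Turnaround(P3) = completion − arrival = 20 − 12 = 8

8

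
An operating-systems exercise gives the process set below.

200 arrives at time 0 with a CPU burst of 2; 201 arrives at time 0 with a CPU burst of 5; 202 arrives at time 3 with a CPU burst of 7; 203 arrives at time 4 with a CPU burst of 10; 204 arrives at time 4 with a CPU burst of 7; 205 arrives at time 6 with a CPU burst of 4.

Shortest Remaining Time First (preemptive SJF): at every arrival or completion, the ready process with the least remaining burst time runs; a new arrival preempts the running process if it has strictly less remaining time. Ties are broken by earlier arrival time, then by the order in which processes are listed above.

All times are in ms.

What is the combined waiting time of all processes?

46

Gantt: | 200 0-2 | 201 2-7 | 205 7-11 | 202 11-18 | 204 18-25 | 203 25-35 |
Completion: 200=2  201=7  202=18  203=35  204=25  205=11
Waiting = turnaround − burst: 200=0, 201=2, 202=8, 203=21, 204=14, 205=1
Total waiting = 0 + 2 + 8 + 21 + 14 + 1 = 46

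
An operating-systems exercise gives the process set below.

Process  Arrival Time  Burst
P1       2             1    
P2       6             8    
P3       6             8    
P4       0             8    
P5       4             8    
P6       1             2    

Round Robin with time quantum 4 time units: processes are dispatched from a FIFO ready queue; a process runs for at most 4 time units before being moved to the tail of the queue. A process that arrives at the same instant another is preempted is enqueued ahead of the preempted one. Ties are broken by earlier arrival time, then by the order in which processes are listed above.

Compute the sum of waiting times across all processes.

Schedule: | P4 0-4 | P6 4-6 | P1 6-7 | P5 7-11 | P4 11-15 | P2 15-19 | P3 19-23 | P5 23-27 | P2 27-31 | P3 31-35 |
Completion: P1=7  P2=31  P3=35  P4=15  P5=27  P6=6
Turnaround (C−A): P1=5  P2=25  P3=29  P4=15  P5=23  P6=5
Waiting = turnaround − burst: P1=4, P2=17, P3=21, P4=7, P5=15, P6=3
Total waiting = 4 + 17 + 21 + 7 + 15 + 3 = 67

67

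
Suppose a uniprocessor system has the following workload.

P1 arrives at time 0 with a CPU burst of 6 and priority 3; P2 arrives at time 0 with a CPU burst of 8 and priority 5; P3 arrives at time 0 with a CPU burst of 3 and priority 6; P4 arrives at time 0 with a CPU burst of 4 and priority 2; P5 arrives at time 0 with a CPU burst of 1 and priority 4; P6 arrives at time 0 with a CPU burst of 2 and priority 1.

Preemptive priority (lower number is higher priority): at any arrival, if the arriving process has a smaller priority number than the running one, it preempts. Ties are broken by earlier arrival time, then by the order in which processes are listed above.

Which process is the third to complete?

P1

Gantt: | P6 0-2 | P4 2-6 | P1 6-12 | P5 12-13 | P2 13-21 | P3 21-24 |
Completion: P1=12  P2=21  P3=24  P4=6  P5=13  P6=2
Turnaround (C−A): P1=12  P2=21  P3=24  P4=6  P5=13  P6=2
Finish order: P6 → P4 → P1 → P5 → P2 → P3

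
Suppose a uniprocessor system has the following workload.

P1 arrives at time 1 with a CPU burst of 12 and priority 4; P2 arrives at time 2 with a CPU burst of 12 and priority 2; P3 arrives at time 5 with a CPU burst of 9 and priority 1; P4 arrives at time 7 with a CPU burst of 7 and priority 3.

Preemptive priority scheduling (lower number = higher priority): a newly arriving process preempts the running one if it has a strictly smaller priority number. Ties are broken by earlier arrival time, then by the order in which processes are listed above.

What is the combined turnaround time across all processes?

Schedule: | idle 0-1 | P1 1-2 | P2 2-5 | P3 5-14 | P2 14-23 | P4 23-30 | P1 30-41 |
Completion: P1=41  P2=23  P3=14  P4=30
Turnaround (C−A): P1=40  P2=21  P3=9  P4=23
Turnaround = completion − arrival: P1=40, P2=21, P3=9, P4=23
Total turnaround = 40 + 21 + 9 + 23 = 93

93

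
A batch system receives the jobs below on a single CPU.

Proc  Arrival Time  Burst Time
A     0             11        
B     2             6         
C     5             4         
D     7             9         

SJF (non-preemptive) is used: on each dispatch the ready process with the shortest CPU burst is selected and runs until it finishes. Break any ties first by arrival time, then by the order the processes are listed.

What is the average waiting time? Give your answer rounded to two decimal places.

8.25

Timeline: | A 0-11 | C 11-15 | B 15-21 | D 21-30 |
Completion: A=11  B=21  C=15  D=30
Turnaround (C−A): A=11  B=19  C=10  D=23
Waiting times: A=0, B=13, C=6, D=14
Average waiting = (0+13+6+14) / 4 = 33/4 = 8.25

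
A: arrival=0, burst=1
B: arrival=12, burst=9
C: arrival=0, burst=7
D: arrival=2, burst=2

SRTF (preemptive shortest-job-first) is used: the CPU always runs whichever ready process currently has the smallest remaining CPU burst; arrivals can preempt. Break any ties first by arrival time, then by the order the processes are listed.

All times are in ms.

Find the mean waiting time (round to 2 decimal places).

0.75

Timeline: | A 0-1 | C 1-2 | D 2-4 | C 4-10 | idle 10-12 | B 12-21 |
Completion: A=1  B=21  C=10  D=4
Turnaround (C−A): A=1  B=9  C=10  D=2
Waiting times: A=0, B=0, C=3, D=0
Average waiting = (0+0+3+0) / 4 = 3/4 = 0.75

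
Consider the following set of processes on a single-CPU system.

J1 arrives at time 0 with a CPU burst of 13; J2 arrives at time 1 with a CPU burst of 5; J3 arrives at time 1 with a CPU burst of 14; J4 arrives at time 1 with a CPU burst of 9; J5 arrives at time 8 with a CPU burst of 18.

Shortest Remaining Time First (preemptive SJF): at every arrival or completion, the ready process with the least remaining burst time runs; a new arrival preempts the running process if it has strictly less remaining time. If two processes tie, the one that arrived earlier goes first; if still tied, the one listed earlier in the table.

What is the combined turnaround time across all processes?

137

Gantt: | J1 0-1 | J2 1-6 | J4 6-15 | J1 15-27 | J3 27-41 | J5 41-59 |
Completion: J1=27  J2=6  J3=41  J4=15  J5=59
Turnaround = completion − arrival: J1=27, J2=5, J3=40, J4=14, J5=51
Total turnaround = 27 + 5 + 40 + 14 + 51 = 137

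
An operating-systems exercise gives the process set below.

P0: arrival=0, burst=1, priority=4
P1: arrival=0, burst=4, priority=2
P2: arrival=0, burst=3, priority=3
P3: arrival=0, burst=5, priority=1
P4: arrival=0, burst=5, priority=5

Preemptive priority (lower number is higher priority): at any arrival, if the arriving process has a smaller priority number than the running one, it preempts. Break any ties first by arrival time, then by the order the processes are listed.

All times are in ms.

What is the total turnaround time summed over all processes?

Gantt: | P3 0-5 | P1 5-9 | P2 9-12 | P0 12-13 | P4 13-18 |
Completion: P0=13  P1=9  P2=12  P3=5  P4=18
Turnaround (C−A): P0=13  P1=9  P2=12  P3=5  P4=18
Turnaround = completion − arrival: P0=13, P1=9, P2=12, P3=5, P4=18
Total turnaround = 13 + 9 + 12 + 5 + 18 = 57

57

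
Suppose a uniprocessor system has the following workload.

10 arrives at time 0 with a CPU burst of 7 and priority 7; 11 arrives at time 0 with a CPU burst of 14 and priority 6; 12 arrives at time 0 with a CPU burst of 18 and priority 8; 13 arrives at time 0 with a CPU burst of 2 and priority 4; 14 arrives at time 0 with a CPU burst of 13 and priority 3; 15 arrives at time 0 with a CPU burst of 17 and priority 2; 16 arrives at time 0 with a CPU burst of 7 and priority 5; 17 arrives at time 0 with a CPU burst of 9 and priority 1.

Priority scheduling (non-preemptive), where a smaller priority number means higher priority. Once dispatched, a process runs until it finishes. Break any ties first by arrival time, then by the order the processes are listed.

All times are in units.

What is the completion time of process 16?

Timeline: | 17 0-9 | 15 9-26 | 14 26-39 | 13 39-41 | 16 41-48 | 11 48-62 | 10 62-69 | 12 69-87 |
Completion: 10=69  11=62  12=87  13=41  14=39  15=26  16=48  17=9

48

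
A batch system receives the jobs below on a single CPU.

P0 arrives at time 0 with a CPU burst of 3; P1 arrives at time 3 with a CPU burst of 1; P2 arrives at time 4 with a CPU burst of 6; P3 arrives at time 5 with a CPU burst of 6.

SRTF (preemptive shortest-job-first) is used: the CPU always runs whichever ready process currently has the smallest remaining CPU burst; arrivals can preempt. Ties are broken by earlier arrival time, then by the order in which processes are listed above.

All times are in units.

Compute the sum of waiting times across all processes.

Gantt: | P0 0-3 | P1 3-4 | P2 4-10 | P3 10-16 |
Completion: P0=3  P1=4  P2=10  P3=16
Waiting = turnaround − burst: P0=0, P1=0, P2=0, P3=5
Total waiting = 0 + 0 + 0 + 5 = 5

5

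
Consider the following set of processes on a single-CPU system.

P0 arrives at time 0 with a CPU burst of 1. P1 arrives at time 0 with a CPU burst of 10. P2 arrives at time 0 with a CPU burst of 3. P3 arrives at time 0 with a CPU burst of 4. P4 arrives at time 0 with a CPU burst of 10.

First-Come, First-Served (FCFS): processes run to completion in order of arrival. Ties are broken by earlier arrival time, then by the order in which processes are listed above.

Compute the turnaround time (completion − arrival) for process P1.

Gantt: | P0 0-1 | P1 1-11 | P2 11-14 | P3 14-18 | P4 18-28 |
Completion: P0=1  P1=11  P2=14  P3=18  P4=28
Turnaround (C−A): P0=1  P1=11  P2=14  P3=18  P4=28
Turnaround(P1) = completion − arrival = 11 − 0 = 11

11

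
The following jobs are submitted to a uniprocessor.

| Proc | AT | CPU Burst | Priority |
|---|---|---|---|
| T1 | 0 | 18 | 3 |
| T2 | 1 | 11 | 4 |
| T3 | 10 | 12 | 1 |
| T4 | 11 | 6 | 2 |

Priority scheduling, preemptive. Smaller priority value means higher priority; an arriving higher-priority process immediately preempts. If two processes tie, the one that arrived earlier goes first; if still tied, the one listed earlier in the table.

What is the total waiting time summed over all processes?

64

Schedule: | T1 0-10 | T3 10-22 | T4 22-28 | T1 28-36 | T2 36-47 |
Completion: T1=36  T2=47  T3=22  T4=28
Waiting = turnaround − burst: T1=18, T2=35, T3=0, T4=11
Total waiting = 18 + 35 + 0 + 11 = 64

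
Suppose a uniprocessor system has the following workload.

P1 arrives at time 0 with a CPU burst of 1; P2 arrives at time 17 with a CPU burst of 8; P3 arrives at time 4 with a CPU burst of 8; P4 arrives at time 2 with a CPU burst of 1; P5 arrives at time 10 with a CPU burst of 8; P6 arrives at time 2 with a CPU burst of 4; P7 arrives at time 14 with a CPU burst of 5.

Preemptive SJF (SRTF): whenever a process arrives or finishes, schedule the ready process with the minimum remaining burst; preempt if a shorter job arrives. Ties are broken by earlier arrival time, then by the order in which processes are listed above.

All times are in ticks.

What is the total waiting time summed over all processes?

26

Gantt: | P1 0-1 | idle 1-2 | P4 2-3 | P6 3-7 | P3 7-15 | P7 15-20 | P5 20-28 | P2 28-36 |
Completion: P1=1  P2=36  P3=15  P4=3  P5=28  P6=7  P7=20
Turnaround (C−A): P1=1  P2=19  P3=11  P4=1  P5=18  P6=5  P7=6
Waiting = turnaround − burst: P1=0, P2=11, P3=3, P4=0, P5=10, P6=1, P7=1
Total waiting = 0 + 11 + 3 + 0 + 10 + 1 + 1 = 26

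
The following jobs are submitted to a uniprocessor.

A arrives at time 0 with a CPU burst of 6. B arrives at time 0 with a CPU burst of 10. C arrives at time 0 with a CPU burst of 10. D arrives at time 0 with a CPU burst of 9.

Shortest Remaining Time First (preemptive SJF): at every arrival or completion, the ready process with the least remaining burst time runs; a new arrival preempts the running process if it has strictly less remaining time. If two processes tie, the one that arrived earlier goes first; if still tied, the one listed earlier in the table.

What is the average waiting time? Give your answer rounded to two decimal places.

11.50

Timeline: | A 0-6 | D 6-15 | B 15-25 | C 25-35 |
Completion: A=6  B=25  C=35  D=15
Turnaround (C−A): A=6  B=25  C=35  D=15
Waiting times: A=0, B=15, C=25, D=6
Average waiting = (0+15+25+6) / 4 = 46/4 = 11.50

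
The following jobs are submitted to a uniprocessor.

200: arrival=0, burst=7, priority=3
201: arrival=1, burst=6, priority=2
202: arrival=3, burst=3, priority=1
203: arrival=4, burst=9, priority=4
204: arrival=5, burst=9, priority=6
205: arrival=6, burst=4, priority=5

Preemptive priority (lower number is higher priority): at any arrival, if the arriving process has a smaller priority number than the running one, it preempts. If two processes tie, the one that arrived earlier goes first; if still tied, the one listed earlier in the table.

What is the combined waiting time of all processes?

Gantt: | 200 0-1 | 201 1-3 | 202 3-6 | 201 6-10 | 200 10-16 | 203 16-25 | 205 25-29 | 204 29-38 |
Completion: 200=16  201=10  202=6  203=25  204=38  205=29
Turnaround (C−A): 200=16  201=9  202=3  203=21  204=33  205=23
Waiting = turnaround − burst: 200=9, 201=3, 202=0, 203=12, 204=24, 205=19
Total waiting = 9 + 3 + 0 + 12 + 24 + 19 = 67

67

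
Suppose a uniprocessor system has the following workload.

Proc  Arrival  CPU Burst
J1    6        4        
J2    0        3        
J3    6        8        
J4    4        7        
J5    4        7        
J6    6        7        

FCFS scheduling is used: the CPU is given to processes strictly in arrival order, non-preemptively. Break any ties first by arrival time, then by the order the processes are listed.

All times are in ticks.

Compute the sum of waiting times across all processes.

59

Timeline: | J2 0-3 | idle 3-4 | J4 4-11 | J5 11-18 | J1 18-22 | J3 22-30 | J6 30-37 |
Completion: J1=22  J2=3  J3=30  J4=11  J5=18  J6=37
Turnaround (C−A): J1=16  J2=3  J3=24  J4=7  J5=14  J6=31
Waiting = turnaround − burst: J1=12, J2=0, J3=16, J4=0, J5=7, J6=24
Total waiting = 12 + 0 + 16 + 0 + 7 + 24 = 59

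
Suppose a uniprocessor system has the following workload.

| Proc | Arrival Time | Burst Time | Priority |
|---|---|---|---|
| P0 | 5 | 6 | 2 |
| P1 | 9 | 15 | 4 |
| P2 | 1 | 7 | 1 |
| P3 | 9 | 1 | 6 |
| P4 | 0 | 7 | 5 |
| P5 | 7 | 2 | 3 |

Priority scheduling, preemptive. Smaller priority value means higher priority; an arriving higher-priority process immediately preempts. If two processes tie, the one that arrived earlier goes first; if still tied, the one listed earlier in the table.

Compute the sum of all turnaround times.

Gantt: | P4 0-1 | P2 1-8 | P0 8-14 | P5 14-16 | P1 16-31 | P4 31-37 | P3 37-38 |
Completion: P0=14  P1=31  P2=8  P3=38  P4=37  P5=16
Turnaround (C−A): P0=9  P1=22  P2=7  P3=29  P4=37  P5=9
Turnaround = completion − arrival: P0=9, P1=22, P2=7, P3=29, P4=37, P5=9
Total turnaround = 9 + 22 + 7 + 29 + 37 + 9 = 113

113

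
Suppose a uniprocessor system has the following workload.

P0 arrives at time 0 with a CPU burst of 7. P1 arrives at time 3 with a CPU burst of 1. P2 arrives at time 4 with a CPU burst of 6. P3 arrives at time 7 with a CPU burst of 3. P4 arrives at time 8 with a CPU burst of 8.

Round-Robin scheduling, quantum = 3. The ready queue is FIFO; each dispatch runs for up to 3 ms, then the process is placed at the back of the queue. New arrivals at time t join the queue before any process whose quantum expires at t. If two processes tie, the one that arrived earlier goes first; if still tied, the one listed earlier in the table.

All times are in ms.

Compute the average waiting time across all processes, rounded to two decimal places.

5.80

Timeline: | P0 0-3 | P1 3-4 | P0 4-7 | P2 7-10 | P3 10-13 | P0 13-14 | P4 14-17 | P2 17-20 | P4 20-25 |
Completion: P0=14  P1=4  P2=20  P3=13  P4=25
Turnaround (C−A): P0=14  P1=1  P2=16  P3=6  P4=17
Waiting times: P0=7, P1=0, P2=10, P3=3, P4=9
Average waiting = (7+0+10+3+9) / 5 = 29/5 = 5.80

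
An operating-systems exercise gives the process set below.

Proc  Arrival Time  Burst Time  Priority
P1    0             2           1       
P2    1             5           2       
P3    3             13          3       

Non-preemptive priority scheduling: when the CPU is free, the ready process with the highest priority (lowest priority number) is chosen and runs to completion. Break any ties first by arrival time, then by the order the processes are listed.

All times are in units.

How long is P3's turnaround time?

Timeline: | P1 0-2 | P2 2-7 | P3 7-20 |
Completion: P1=2  P2=7  P3=20
Turnaround (C−A): P1=2  P2=6  P3=17
Turnaround(P3) = completion − arrival = 20 − 3 = 17

17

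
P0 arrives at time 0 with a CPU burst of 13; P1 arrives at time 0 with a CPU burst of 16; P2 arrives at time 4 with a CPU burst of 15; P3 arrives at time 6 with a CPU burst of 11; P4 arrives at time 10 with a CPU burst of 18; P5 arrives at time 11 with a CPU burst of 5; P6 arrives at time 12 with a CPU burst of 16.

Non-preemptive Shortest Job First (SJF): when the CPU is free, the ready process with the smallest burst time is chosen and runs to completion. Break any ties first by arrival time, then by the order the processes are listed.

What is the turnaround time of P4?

Gantt: | P0 0-13 | P5 13-18 | P3 18-29 | P2 29-44 | P1 44-60 | P6 60-76 | P4 76-94 |
Completion: P0=13  P1=60  P2=44  P3=29  P4=94  P5=18  P6=76
Turnaround (C−A): P0=13  P1=60  P2=40  P3=23  P4=84  P5=7  P6=64
Turnaround(P4) = completion − arrival = 94 − 10 = 84

84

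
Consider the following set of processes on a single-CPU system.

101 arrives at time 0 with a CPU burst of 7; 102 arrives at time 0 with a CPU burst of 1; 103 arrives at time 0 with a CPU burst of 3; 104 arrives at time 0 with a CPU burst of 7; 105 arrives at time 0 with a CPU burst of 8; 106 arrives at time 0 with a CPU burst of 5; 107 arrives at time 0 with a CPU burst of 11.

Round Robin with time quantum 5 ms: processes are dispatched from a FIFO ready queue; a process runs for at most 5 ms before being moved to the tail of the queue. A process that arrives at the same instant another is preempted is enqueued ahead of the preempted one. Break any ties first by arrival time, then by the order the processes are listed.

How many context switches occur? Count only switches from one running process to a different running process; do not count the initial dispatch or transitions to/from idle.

Timeline: | 101 0-5 | 102 5-6 | 103 6-9 | 104 9-14 | 105 14-19 | 106 19-24 | 107 24-29 | 101 29-31 | 104 31-33 | 105 33-36 | 107 36-42 |
Completion: 101=31  102=6  103=9  104=33  105=36  106=24  107=42

10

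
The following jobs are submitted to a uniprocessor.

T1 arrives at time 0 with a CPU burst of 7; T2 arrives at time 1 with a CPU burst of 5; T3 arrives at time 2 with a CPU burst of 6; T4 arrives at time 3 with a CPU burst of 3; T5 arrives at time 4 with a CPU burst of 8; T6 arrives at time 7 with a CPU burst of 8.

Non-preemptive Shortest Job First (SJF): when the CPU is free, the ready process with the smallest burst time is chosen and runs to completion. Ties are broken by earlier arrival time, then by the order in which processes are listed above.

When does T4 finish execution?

Gantt: | T1 0-7 | T4 7-10 | T2 10-15 | T3 15-21 | T5 21-29 | T6 29-37 |
Completion: T1=7  T2=15  T3=21  T4=10  T5=29  T6=37
Turnaround (C−A): T1=7  T2=14  T3=19  T4=7  T5=25  T6=30

10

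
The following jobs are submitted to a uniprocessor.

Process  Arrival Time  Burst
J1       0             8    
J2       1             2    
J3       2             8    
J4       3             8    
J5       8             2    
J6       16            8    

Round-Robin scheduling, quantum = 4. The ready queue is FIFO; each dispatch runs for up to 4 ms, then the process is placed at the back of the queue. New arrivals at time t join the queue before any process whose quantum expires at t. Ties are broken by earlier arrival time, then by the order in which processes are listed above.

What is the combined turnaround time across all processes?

Timeline: | J1 0-4 | J2 4-6 | J3 6-10 | J4 10-14 | J1 14-18 | J5 18-20 | J3 20-24 | J4 24-28 | J6 28-36 |
Completion: J1=18  J2=6  J3=24  J4=28  J5=20  J6=36
Turnaround (C−A): J1=18  J2=5  J3=22  J4=25  J5=12  J6=20
Turnaround = completion − arrival: J1=18, J2=5, J3=22, J4=25, J5=12, J6=20
Total turnaround = 18 + 5 + 22 + 25 + 12 + 20 = 102

102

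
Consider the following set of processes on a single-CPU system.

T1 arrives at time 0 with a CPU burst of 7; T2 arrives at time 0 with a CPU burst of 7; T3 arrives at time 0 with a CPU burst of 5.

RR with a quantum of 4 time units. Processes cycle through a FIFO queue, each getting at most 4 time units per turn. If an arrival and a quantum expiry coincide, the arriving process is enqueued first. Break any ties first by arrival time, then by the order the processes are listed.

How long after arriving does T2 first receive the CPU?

4

Gantt: | T1 0-4 | T2 4-8 | T3 8-12 | T1 12-15 | T2 15-18 | T3 18-19 |
Completion: T1=15  T2=18  T3=19
Response(T2) = first start − arrival = 4 − 0 = 4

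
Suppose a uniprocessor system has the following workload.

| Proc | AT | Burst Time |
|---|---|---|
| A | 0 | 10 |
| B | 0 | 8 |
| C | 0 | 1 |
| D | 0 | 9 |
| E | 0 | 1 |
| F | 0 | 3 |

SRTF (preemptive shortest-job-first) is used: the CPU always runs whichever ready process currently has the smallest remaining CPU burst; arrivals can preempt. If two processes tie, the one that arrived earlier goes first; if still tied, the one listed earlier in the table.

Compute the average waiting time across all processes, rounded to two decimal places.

Timeline: | C 0-1 | E 1-2 | F 2-5 | B 5-13 | D 13-22 | A 22-32 |
Completion: A=32  B=13  C=1  D=22  E=2  F=5
Turnaround (C−A): A=32  B=13  C=1  D=22  E=2  F=5
Waiting times: A=22, B=5, C=0, D=13, E=1, F=2
Average waiting = (22+5+0+13+1+2) / 6 = 43/6 = 7.17

7.17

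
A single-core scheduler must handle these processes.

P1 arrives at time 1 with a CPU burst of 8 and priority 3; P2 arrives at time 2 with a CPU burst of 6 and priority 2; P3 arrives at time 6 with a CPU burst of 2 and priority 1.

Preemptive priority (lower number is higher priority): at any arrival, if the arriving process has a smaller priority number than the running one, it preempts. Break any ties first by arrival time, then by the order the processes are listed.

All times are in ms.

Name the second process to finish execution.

P2

Gantt: | idle 0-1 | P1 1-2 | P2 2-6 | P3 6-8 | P2 8-10 | P1 10-17 |
Completion: P1=17  P2=10  P3=8
Turnaround (C−A): P1=16  P2=8  P3=2
Finish order: P3 → P2 → P1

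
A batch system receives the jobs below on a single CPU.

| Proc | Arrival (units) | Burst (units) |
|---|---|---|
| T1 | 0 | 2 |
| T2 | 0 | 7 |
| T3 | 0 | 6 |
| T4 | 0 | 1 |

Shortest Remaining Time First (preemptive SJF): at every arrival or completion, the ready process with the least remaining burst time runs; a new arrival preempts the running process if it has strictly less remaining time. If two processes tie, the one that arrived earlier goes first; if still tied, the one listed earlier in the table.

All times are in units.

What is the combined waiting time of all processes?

13

Timeline: | T4 0-1 | T1 1-3 | T3 3-9 | T2 9-16 |
Completion: T1=3  T2=16  T3=9  T4=1
Waiting = turnaround − burst: T1=1, T2=9, T3=3, T4=0
Total waiting = 1 + 9 + 3 + 0 = 13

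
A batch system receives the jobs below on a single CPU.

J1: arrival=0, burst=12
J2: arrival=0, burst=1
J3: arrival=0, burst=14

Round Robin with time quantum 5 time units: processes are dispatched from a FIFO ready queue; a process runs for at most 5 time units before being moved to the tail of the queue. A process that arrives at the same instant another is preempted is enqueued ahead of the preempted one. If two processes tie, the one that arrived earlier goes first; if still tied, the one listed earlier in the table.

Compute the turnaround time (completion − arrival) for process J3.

27

Schedule: | J1 0-5 | J2 5-6 | J3 6-11 | J1 11-16 | J3 16-21 | J1 21-23 | J3 23-27 |
Completion: J1=23  J2=6  J3=27
Turnaround(J3) = completion − arrival = 27 − 0 = 27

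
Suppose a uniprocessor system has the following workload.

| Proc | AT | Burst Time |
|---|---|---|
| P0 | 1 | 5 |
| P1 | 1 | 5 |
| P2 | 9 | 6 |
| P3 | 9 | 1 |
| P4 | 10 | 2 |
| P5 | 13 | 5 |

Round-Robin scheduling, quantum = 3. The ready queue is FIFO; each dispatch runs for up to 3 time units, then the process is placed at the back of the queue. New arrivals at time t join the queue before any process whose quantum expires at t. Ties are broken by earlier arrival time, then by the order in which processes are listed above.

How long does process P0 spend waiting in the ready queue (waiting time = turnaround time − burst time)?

3

Timeline: | idle 0-1 | P0 1-4 | P1 4-7 | P0 7-9 | P1 9-11 | P2 11-14 | P3 14-15 | P4 15-17 | P5 17-20 | P2 20-23 | P5 23-25 |
Completion: P0=9  P1=11  P2=23  P3=15  P4=17  P5=25
Turnaround (C−A): P0=8  P1=10  P2=14  P3=6  P4=7  P5=12
Waiting(P0) = turnaround − burst = 8 − 5 = 3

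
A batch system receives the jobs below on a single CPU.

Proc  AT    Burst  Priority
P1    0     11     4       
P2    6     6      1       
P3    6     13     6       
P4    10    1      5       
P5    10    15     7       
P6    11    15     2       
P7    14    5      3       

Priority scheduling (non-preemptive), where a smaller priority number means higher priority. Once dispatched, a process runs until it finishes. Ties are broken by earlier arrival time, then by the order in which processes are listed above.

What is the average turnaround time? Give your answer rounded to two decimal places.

Schedule: | P1 0-11 | P2 11-17 | P6 17-32 | P7 32-37 | P4 37-38 | P3 38-51 | P5 51-66 |
Completion: P1=11  P2=17  P3=51  P4=38  P5=66  P6=32  P7=37
Turnaround times: P1=11, P2=11, P3=45, P4=28, P5=56, P6=21, P7=23
Average turnaround = (11+11+45+28+56+21+23) / 7 = 195/7 = 27.86

27.86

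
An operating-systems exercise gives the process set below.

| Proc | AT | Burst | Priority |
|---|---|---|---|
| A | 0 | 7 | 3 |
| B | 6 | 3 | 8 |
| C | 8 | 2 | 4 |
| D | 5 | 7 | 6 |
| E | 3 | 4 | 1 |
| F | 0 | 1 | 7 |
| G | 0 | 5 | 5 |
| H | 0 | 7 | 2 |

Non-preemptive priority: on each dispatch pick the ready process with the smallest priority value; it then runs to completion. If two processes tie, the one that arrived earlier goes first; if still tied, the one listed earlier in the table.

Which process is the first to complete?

Schedule: | H 0-7 | E 7-11 | A 11-18 | C 18-20 | G 20-25 | D 25-32 | F 32-33 | B 33-36 |
Completion: A=18  B=36  C=20  D=32  E=11  F=33  G=25  H=7
Turnaround (C−A): A=18  B=30  C=12  D=27  E=8  F=33  G=25  H=7
Finish order: H → E → A → C → G → D → F → B

H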